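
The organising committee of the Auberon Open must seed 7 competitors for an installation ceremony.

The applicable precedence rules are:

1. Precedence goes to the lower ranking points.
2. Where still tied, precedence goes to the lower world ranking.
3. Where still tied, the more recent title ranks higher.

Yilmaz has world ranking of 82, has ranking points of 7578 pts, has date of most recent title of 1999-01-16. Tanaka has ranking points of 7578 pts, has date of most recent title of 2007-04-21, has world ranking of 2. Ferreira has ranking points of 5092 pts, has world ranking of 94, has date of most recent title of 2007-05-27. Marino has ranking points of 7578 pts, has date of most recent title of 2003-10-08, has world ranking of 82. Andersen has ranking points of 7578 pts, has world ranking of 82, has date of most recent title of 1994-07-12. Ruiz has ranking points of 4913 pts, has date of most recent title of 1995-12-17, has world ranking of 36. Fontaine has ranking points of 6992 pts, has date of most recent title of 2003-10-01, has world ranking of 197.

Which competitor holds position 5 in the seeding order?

By ranking points (lower first): Ruiz (4913 pts); then Ferreira (5092 pts); then Fontaine (6992 pts); then Tanaka, Marino, Yilmaz and Andersen (each 7578 pts).
Among Tanaka, Marino, Yilmaz and Andersen, by world ranking (lower first): Tanaka (2) before Marino, Yilmaz and Andersen (82).
Among Marino, Yilmaz and Andersen, by date of most recent title (later first): Marino (2003-10-08) before Yilmaz (1999-01-16) before Andersen (1994-07-12).
Order: Ruiz, Ferreira, Fontaine, Tanaka, Marino, Yilmaz, Andersen.

Marino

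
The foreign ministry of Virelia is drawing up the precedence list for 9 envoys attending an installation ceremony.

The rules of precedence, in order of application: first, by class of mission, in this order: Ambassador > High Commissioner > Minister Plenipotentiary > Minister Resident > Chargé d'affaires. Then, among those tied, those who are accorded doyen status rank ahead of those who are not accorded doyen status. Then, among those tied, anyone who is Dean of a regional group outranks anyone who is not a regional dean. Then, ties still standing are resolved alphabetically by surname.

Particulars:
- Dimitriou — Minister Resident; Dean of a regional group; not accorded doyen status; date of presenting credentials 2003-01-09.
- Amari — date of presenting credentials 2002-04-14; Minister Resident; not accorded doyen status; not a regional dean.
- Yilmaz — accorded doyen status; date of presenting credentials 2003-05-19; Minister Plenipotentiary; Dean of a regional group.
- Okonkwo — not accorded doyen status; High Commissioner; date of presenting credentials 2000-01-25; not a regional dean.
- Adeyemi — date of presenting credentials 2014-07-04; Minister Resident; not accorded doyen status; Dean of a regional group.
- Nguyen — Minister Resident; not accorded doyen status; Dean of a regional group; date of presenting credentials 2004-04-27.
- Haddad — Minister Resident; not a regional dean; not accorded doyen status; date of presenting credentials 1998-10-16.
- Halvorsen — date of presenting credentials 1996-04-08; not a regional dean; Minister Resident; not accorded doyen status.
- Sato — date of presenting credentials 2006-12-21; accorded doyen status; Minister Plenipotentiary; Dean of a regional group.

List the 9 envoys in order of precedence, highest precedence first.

By class of mission: Okonkwo (High Commissioner); then Sato and Yilmaz (Minister Plenipotentiary); then Adeyemi, Dimitriou, Nguyen, Amari, Haddad and Halvorsen (Minister Resident).
Sato and Yilmaz are each accorded doyen status, so the next rule applies.
Sato and Yilmaz are each Dean of a regional group, so the next rule applies.
Among Sato and Yilmaz, alphabetically by surname: Sato before Yilmaz.
Adeyemi, Dimitriou, Nguyen, Amari, Haddad and Halvorsen are each not accorded doyen status, so the next rule applies.
Among Adeyemi, Dimitriou, Nguyen, Amari, Haddad and Halvorsen, Dean of a regional group before not a regional dean: Adeyemi, Dimitriou and Nguyen (Dean of a regional group) before Amari, Haddad and Halvorsen (not a regional dean).
Among Adeyemi, Dimitriou and Nguyen, alphabetically by surname: Adeyemi before Dimitriou before Nguyen.
Among Amari, Haddad and Halvorsen, alphabetically by surname: Amari before Haddad before Halvorsen.
Full order: Okonkwo, Sato, Yilmaz, Adeyemi, Dimitriou, Nguyen, Amari, Haddad, Halvorsen.

Okonkwo, Sato, Yilmaz, Adeyemi, Dimitriou, Nguyen, Amari, Haddad, Halvorsen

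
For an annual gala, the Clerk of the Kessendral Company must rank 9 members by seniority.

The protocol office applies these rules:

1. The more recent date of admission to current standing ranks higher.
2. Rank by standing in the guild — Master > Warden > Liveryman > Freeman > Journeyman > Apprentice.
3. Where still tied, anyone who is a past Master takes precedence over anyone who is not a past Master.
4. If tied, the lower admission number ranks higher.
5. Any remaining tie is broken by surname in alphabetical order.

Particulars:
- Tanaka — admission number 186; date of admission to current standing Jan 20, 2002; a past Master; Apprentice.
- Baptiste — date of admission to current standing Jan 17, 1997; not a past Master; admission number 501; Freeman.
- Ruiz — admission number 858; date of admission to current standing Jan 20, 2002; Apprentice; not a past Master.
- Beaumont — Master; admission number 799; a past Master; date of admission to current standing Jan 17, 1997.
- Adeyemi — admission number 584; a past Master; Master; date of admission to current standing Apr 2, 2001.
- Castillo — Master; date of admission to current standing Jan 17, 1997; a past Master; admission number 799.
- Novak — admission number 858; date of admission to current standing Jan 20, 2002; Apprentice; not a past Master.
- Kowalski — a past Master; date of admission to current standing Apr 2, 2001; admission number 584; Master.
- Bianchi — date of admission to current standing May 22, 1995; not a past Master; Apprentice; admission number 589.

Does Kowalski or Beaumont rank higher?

By date of admission to current standing (later first): Tanaka, Novak and Ruiz (each Jan 20, 2002); then Adeyemi and Kowalski (both Apr 2, 2001); then Beaumont, Castillo and Baptiste (each Jan 17, 1997); then Bianchi (May 22, 1995).
Tanaka, Novak and Ruiz are each Apprentice, so the next rule applies.
Among Tanaka, Novak and Ruiz, a past Master before not a past Master: Tanaka (a past Master) before Novak and Ruiz (not a past Master).
Novak and Ruiz both have admission number 858, so the next rule applies.
Among Novak and Ruiz, alphabetically by surname: Novak before Ruiz.
Adeyemi and Kowalski are each Master, so the next rule applies.
Adeyemi and Kowalski are each a past Master, so the next rule applies.
Adeyemi and Kowalski both have admission number 584, so the next rule applies.
Among Adeyemi and Kowalski, alphabetically by surname: Adeyemi before Kowalski.
Among Beaumont, Castillo and Baptiste, by standing in the guild: Beaumont and Castillo (Master) before Baptiste (Freeman).
Beaumont and Castillo are each a past Master, so the next rule applies.
Beaumont and Castillo both have admission number 799, so the next rule applies.
Among Beaumont and Castillo, alphabetically by surname: Beaumont before Castillo.
So Kowalski takes precedence.

Kowalski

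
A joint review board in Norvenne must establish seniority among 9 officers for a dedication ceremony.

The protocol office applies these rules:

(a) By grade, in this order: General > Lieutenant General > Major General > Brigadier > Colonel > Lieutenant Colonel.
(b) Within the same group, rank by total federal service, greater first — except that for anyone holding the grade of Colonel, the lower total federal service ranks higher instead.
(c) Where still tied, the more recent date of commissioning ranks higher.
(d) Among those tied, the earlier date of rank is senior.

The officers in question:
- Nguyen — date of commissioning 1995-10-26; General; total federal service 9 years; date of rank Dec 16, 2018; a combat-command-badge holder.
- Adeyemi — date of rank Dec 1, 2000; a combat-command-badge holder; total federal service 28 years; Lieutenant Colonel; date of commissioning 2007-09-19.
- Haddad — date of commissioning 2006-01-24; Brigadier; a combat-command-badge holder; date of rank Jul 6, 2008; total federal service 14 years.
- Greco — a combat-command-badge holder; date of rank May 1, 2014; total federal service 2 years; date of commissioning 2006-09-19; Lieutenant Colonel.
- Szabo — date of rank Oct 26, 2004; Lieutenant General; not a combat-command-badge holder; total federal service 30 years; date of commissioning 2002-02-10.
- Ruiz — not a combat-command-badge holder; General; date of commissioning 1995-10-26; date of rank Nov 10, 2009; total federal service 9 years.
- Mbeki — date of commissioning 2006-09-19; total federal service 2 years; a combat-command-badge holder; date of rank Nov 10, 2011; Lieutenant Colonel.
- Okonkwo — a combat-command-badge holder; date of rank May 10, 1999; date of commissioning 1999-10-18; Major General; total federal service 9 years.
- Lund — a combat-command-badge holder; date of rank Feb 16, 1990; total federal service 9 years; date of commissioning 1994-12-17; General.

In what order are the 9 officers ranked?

By grade: Ruiz, Nguyen and Lund (General); then Szabo (Lieutenant General); then Okonkwo (Major General); then Haddad (Brigadier); then Adeyemi, Mbeki and Greco (Lieutenant Colonel).
Ruiz, Nguyen and Lund all have total federal service 9 years, so the next rule applies.
Among Ruiz, Nguyen and Lund, by date of commissioning (later first): Ruiz and Nguyen (1995-10-26) before Lund (1994-12-17).
Among Ruiz and Nguyen, by date of rank (earlier first): Ruiz (Nov 10, 2009) before Nguyen (Dec 16, 2018).
Among Adeyemi, Mbeki and Greco, by total federal service (higher first): Adeyemi (28 years) before Mbeki and Greco (2 years).
Mbeki and Greco both have date of commissioning 2006-09-19, so the next rule applies.
Among Mbeki and Greco, by date of rank (earlier first): Mbeki (Nov 10, 2011) before Greco (May 1, 2014).
Full order: Ruiz, Nguyen, Lund, Szabo, Okonkwo, Haddad, Adeyemi, Mbeki, Greco.

Ruiz, Nguyen, Lund, Szabo, Okonkwo, Haddad, Adeyemi, Mbeki, Greco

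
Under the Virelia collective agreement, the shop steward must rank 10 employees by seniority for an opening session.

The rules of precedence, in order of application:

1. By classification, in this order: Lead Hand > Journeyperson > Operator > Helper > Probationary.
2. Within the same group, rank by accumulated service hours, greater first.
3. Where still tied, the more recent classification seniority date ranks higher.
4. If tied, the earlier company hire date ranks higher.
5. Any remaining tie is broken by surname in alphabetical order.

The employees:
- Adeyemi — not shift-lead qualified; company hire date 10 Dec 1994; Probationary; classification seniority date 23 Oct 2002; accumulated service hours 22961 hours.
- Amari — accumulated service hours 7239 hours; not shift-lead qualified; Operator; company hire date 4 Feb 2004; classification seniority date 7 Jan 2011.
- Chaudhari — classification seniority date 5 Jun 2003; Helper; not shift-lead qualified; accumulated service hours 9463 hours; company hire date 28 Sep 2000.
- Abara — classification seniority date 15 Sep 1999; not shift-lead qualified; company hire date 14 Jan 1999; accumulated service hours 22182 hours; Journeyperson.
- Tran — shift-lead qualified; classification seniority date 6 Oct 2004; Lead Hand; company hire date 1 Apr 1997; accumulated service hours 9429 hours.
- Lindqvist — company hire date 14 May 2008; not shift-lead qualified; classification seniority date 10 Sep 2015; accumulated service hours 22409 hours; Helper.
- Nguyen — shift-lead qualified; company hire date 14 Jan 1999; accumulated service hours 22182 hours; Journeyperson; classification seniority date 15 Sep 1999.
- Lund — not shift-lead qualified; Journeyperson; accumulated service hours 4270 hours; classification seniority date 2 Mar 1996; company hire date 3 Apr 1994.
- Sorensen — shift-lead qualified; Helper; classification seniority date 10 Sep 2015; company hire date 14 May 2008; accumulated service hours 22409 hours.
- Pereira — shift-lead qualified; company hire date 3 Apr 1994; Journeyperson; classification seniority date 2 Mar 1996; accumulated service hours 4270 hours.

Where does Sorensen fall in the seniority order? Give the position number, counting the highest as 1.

By classification: Tran (Lead Hand); then Abara, Nguyen, Lund and Pereira (Journeyperson); then Amari (Operator); then Lindqvist, Sorensen and Chaudhari (Helper); then Adeyemi (Probationary).
Among Abara, Nguyen, Lund and Pereira, by accumulated service hours (higher first): Abara and Nguyen (22182 hours) before Lund and Pereira (4270 hours).
Abara and Nguyen both have classification seniority date 15 Sep 1999, so the next rule applies.
Abara and Nguyen both have company hire date 14 Jan 1999, so the next rule applies.
Among Abara and Nguyen, alphabetically by surname: Abara before Nguyen.
Lund and Pereira both have classification seniority date 2 Mar 1996, so the next rule applies.
Lund and Pereira both have company hire date 3 Apr 1994, so the next rule applies.
Among Lund and Pereira, alphabetically by surname: Lund before Pereira.
Among Lindqvist, Sorensen and Chaudhari, by accumulated service hours (higher first): Lindqvist and Sorensen (22409 hours) before Chaudhari (9463 hours).
Lindqvist and Sorensen both have classification seniority date 10 Sep 2015, so the next rule applies.
Lindqvist and Sorensen both have company hire date 14 May 2008, so the next rule applies.
Among Lindqvist and Sorensen, alphabetically by surname: Lindqvist before Sorensen.
Order: Tran, Abara, Nguyen, Lund, Pereira, Amari, Lindqvist, Sorensen, Chaudhari, Adeyemi. So position 8.

8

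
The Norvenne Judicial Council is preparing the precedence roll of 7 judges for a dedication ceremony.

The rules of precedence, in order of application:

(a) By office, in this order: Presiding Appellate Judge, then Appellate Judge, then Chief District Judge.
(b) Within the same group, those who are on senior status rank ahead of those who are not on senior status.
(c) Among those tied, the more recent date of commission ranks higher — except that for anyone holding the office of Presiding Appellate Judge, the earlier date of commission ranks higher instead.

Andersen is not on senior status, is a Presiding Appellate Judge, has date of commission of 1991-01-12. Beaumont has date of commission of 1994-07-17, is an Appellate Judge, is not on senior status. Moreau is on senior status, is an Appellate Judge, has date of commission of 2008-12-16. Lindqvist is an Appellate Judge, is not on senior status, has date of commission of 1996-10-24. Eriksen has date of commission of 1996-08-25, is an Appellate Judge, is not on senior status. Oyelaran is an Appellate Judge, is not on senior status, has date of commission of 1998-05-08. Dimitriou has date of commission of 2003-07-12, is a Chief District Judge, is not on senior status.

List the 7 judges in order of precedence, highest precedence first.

Andersen, Moreau, Oyelaran, Lindqvist, Eriksen, Beaumont, Dimitriou

By office: Andersen (Presiding Appellate Judge); then Moreau, Oyelaran, Lindqvist, Eriksen and Beaumont (Appellate Judge); then Dimitriou (Chief District Judge).
Among Moreau, Oyelaran, Lindqvist, Eriksen and Beaumont, on senior status before not on senior status: Moreau (on senior status) before Oyelaran, Lindqvist, Eriksen and Beaumont (not on senior status).
Among Oyelaran, Lindqvist, Eriksen and Beaumont, by date of commission (later first): Oyelaran (1998-05-08) before Lindqvist (1996-10-24) before Eriksen (1996-08-25) before Beaumont (1994-07-17).
Full order: Andersen, Moreau, Oyelaran, Lindqvist, Eriksen, Beaumont, Dimitriou.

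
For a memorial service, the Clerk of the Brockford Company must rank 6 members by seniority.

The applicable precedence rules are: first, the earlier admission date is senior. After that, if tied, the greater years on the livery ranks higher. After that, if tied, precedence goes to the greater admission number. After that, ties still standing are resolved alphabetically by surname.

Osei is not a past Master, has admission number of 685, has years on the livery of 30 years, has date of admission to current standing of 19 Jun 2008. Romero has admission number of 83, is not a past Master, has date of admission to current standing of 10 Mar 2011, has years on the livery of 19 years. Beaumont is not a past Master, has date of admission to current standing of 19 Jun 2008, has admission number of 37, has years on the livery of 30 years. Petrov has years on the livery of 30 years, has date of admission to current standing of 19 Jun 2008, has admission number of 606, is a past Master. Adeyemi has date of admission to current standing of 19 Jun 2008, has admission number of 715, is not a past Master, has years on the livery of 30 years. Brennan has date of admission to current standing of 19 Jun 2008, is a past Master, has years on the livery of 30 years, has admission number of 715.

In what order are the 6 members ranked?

Adeyemi, Brennan, Osei, Petrov, Beaumont, Romero

By date of admission to current standing (earlier first): Adeyemi, Brennan, Osei, Petrov and Beaumont (each 19 Jun 2008); then Romero (10 Mar 2011).
Adeyemi, Brennan, Osei, Petrov and Beaumont all have years on the livery 30 years, so the next rule applies.
Among Adeyemi, Brennan, Osei, Petrov and Beaumont, by admission number (higher first): Adeyemi and Brennan (715) before Osei (685) before Petrov (606) before Beaumont (37).
Among Adeyemi and Brennan, alphabetically by surname: Adeyemi before Brennan.
Full order: Adeyemi, Brennan, Osei, Petrov, Beaumont, Romero.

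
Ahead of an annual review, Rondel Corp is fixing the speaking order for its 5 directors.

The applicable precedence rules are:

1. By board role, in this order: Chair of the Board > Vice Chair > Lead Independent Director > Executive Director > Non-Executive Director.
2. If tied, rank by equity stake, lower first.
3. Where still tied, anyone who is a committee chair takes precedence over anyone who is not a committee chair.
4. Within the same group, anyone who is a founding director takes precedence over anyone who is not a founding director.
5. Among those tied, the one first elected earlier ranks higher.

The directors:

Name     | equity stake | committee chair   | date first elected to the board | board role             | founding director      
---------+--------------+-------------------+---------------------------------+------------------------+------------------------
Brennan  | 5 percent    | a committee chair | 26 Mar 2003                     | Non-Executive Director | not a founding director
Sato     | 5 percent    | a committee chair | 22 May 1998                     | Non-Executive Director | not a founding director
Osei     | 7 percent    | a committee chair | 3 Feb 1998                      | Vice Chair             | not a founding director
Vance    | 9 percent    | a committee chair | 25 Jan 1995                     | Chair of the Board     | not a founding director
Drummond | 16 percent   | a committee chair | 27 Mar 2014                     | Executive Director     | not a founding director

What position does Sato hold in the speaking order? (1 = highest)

By board role: Vance (Chair of the Board); then Osei (Vice Chair); then Drummond (Executive Director); then Sato and Brennan (Non-Executive Director).
Sato and Brennan both have equity stake 5 percent, so the next rule applies.
Sato and Brennan are each a committee chair, so the next rule applies.
Sato and Brennan are each not a founding director, so the next rule applies.
Among Sato and Brennan, by date first elected to the board (earlier first): Sato (22 May 1998) before Brennan (26 Mar 2003).
Order: Vance, Osei, Drummond, Sato, Brennan. So position 4.

4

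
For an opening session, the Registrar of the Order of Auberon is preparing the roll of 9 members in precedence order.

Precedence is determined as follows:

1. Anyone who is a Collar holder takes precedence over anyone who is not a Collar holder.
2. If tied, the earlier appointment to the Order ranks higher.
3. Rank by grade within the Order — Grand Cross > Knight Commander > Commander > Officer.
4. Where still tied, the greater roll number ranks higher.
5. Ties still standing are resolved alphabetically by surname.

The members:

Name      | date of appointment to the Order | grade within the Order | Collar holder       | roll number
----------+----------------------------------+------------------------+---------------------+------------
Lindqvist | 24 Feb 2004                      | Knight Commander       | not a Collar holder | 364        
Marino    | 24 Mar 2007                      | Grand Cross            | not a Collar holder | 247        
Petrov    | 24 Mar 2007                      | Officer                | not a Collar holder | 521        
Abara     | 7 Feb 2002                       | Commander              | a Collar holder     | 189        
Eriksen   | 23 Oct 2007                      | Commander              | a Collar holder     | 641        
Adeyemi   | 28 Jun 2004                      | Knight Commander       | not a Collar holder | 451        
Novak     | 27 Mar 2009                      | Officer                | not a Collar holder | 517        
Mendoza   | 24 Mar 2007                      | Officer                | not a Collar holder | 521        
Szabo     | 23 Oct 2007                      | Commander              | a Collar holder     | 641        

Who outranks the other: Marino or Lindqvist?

By the first rule: Abara, Eriksen and Szabo (each a Collar holder); then Lindqvist, Adeyemi, Marino, Mendoza, Petrov and Novak (each not a Collar holder).
Among Abara, Eriksen and Szabo, by date of appointment to the Order (earlier first): Abara (7 Feb 2002) before Eriksen and Szabo (23 Oct 2007).
Eriksen and Szabo are each Commander, so the next rule applies.
Eriksen and Szabo both have roll number 641, so the next rule applies.
Among Eriksen and Szabo, alphabetically by surname: Eriksen before Szabo.
Among Lindqvist, Adeyemi, Marino, Mendoza, Petrov and Novak, by date of appointment to the Order (earlier first): Lindqvist (24 Feb 2004) before Adeyemi (28 Jun 2004) before Marino, Mendoza and Petrov (24 Mar 2007) before Novak (27 Mar 2009).
Among Marino, Mendoza and Petrov, by grade within the Order: Marino (Grand Cross) before Mendoza and Petrov (Officer).
Mendoza and Petrov both have roll number 521, so the next rule applies.
Among Mendoza and Petrov, alphabetically by surname: Mendoza before Petrov.
So Lindqvist takes precedence.

Lindqvist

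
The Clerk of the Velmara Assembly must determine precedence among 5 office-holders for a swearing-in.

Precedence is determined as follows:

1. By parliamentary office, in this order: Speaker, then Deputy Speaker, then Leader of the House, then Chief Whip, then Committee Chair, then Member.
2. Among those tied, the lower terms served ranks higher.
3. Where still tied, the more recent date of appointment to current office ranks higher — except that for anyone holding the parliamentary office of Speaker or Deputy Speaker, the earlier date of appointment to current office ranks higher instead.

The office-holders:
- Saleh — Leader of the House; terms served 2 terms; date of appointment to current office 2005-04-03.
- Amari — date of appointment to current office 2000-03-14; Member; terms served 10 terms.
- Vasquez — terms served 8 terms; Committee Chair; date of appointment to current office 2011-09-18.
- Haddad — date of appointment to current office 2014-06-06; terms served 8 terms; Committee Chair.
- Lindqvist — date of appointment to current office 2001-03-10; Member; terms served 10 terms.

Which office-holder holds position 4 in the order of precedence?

By parliamentary office: Saleh (Leader of the House); then Haddad and Vasquez (Committee Chair); then Lindqvist and Amari (Member).
Haddad and Vasquez both have terms served 8 terms, so the next rule applies.
Among Haddad and Vasquez, by date of appointment to current office (later first): Haddad (2014-06-06) before Vasquez (2011-09-18).
Lindqvist and Amari both have terms served 10 terms, so the next rule applies.
Among Lindqvist and Amari, by date of appointment to current office (later first): Lindqvist (2001-03-10) before Amari (2000-03-14).
Order: Saleh, Haddad, Vasquez, Lindqvist, Amari.

Lindqvist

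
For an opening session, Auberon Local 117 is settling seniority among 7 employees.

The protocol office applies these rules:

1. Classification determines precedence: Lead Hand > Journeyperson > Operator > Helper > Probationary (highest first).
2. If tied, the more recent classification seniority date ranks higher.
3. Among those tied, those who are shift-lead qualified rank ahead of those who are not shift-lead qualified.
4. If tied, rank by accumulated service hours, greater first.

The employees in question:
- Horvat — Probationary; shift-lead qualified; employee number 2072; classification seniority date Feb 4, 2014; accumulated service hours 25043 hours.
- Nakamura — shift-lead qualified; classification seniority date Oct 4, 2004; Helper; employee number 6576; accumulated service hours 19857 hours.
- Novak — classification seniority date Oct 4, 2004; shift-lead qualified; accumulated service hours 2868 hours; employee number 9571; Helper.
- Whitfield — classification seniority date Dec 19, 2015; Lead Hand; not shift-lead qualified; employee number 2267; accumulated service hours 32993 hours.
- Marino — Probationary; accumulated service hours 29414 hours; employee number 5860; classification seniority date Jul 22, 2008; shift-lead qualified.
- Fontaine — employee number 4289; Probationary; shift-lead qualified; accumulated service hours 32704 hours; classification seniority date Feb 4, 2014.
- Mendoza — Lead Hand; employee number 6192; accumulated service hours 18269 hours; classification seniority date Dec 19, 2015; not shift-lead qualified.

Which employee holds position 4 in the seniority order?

By classification: Whitfield and Mendoza (Lead Hand); then Nakamura and Novak (Helper); then Fontaine, Horvat and Marino (Probationary).
Whitfield and Mendoza both have classification seniority date Dec 19, 2015, so the next rule applies.
Whitfield and Mendoza are each not shift-lead qualified, so the next rule applies.
Among Whitfield and Mendoza, by accumulated service hours (higher first): Whitfield (32993 hours) before Mendoza (18269 hours).
Nakamura and Novak both have classification seniority date Oct 4, 2004, so the next rule applies.
Nakamura and Novak are each shift-lead qualified, so the next rule applies.
Among Nakamura and Novak, by accumulated service hours (higher first): Nakamura (19857 hours) before Novak (2868 hours).
Among Fontaine, Horvat and Marino, by classification seniority date (later first): Fontaine and Horvat (Feb 4, 2014) before Marino (Jul 22, 2008).
Fontaine and Horvat are each shift-lead qualified, so the next rule applies.
Among Fontaine and Horvat, by accumulated service hours (higher first): Fontaine (32704 hours) before Horvat (25043 hours).
Order: Whitfield, Mendoza, Nakamura, Novak, Fontaine, Horvat, Marino.

Novak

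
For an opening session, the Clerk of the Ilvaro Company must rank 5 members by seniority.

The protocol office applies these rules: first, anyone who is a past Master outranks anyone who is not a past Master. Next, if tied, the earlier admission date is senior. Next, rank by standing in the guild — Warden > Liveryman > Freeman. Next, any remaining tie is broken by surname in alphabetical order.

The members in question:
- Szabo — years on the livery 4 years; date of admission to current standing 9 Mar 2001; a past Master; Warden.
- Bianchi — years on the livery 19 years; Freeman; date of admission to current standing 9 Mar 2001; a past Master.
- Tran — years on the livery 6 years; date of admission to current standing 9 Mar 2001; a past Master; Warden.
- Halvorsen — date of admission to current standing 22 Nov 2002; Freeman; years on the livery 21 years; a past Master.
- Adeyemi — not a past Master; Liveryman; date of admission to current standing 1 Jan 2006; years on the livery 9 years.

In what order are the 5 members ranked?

By the first rule: Szabo, Tran, Bianchi and Halvorsen (each a past Master); then Adeyemi (not a past Master).
Among Szabo, Tran, Bianchi and Halvorsen, by date of admission to current standing (earlier first): Szabo, Tran and Bianchi (9 Mar 2001) before Halvorsen (22 Nov 2002).
Among Szabo, Tran and Bianchi, by standing in the guild: Szabo and Tran (Warden) before Bianchi (Freeman).
Among Szabo and Tran, alphabetically by surname: Szabo before Tran.
Full order: Szabo, Tran, Bianchi, Halvorsen, Adeyemi.

Szabo, Tran, Bianchi, Halvorsen, Adeyemi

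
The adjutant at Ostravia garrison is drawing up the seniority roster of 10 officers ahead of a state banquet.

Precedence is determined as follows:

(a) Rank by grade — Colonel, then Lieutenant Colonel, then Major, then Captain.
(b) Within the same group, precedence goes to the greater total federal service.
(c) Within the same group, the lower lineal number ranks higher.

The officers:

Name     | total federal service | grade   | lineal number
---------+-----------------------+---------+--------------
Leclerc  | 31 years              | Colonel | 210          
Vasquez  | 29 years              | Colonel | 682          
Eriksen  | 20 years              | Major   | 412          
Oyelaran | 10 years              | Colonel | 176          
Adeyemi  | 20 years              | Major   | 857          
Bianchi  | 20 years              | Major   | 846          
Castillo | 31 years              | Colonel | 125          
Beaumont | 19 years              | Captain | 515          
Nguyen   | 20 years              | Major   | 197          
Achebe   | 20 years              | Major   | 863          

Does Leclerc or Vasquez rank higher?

Leclerc

By grade: Castillo, Leclerc, Vasquez and Oyelaran (Colonel); then Nguyen, Eriksen, Bianchi, Adeyemi and Achebe (Major); then Beaumont (Captain).
Among Castillo, Leclerc, Vasquez and Oyelaran, by total federal service (higher first): Castillo and Leclerc (31 years) before Vasquez (29 years) before Oyelaran (10 years).
Among Castillo and Leclerc, by lineal number (lower first): Castillo (125) before Leclerc (210).
Nguyen, Eriksen, Bianchi, Adeyemi and Achebe all have total federal service 20 years, so the next rule applies.
Among Nguyen, Eriksen, Bianchi, Adeyemi and Achebe, by lineal number (lower first): Nguyen (197) before Eriksen (412) before Bianchi (846) before Adeyemi (857) before Achebe (863).
So Leclerc takes precedence.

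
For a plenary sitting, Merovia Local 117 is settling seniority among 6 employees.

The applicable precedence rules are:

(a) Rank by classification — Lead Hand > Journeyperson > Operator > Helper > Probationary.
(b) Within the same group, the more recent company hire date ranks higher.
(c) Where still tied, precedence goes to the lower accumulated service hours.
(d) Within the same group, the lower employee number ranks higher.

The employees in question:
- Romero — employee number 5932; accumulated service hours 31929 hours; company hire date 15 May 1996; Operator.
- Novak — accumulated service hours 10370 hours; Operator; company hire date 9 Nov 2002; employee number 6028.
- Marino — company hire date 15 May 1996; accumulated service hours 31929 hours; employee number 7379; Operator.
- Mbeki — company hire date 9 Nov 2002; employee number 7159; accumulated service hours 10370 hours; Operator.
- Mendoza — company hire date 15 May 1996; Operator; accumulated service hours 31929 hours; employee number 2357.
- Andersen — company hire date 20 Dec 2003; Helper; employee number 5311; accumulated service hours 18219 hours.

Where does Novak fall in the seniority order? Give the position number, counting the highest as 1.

By classification: Novak, Mbeki, Mendoza, Romero and Marino (Operator); then Andersen (Helper).
Among Novak, Mbeki, Mendoza, Romero and Marino, by company hire date (later first): Novak and Mbeki (9 Nov 2002) before Mendoza, Romero and Marino (15 May 1996).
Novak and Mbeki both have accumulated service hours 10370 hours, so the next rule applies.
Among Novak and Mbeki, by employee number (lower first): Novak (6028) before Mbeki (7159).
Mendoza, Romero and Marino all have accumulated service hours 31929 hours, so the next rule applies.
Among Mendoza, Romero and Marino, by employee number (lower first): Mendoza (2357) before Romero (5932) before Marino (7379).
Order: Novak, Mbeki, Mendoza, Romero, Marino, Andersen. So position 1.

1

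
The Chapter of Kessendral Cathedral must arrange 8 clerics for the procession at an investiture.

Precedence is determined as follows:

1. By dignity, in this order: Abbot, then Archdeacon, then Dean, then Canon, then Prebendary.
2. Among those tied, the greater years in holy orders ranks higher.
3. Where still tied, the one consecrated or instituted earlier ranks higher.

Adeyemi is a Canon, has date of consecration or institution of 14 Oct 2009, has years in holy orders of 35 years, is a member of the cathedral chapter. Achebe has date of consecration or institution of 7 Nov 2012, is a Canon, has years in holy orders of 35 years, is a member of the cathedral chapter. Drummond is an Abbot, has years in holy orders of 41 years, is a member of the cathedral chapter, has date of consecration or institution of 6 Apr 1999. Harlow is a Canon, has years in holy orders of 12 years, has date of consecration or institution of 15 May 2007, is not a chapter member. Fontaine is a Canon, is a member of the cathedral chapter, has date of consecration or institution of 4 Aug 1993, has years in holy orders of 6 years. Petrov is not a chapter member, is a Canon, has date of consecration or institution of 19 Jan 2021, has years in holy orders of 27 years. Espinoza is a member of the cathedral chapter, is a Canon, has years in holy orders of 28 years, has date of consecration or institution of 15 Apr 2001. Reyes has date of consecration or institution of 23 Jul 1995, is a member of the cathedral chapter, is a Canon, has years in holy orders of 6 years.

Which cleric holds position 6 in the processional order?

By dignity: Drummond (Abbot); then Adeyemi, Achebe, Espinoza, Petrov, Harlow, Fontaine and Reyes (Canon).
Among Adeyemi, Achebe, Espinoza, Petrov, Harlow, Fontaine and Reyes, by years in holy orders (higher first): Adeyemi and Achebe (35 years) before Espinoza (28 years) before Petrov (27 years) before Harlow (12 years) before Fontaine and Reyes (6 years).
Among Adeyemi and Achebe, by date of consecration or institution (earlier first): Adeyemi (14 Oct 2009) before Achebe (7 Nov 2012).
Among Fontaine and Reyes, by date of consecration or institution (earlier first): Fontaine (4 Aug 1993) before Reyes (23 Jul 1995).
Order: Drummond, Adeyemi, Achebe, Espinoza, Petrov, Harlow, Fontaine, Reyes.

Harlow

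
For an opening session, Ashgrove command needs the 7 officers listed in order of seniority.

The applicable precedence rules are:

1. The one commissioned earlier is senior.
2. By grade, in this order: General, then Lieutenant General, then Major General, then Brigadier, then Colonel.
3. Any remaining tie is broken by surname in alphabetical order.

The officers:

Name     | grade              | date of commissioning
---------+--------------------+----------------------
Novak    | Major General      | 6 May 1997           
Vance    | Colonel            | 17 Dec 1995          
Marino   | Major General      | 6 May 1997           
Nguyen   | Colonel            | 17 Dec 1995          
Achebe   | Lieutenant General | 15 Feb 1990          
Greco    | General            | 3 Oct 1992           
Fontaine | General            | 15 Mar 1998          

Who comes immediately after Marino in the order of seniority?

Novak

By date of commissioning (earlier first): Achebe (15 Feb 1990); then Greco (3 Oct 1992); then Nguyen and Vance (both 17 Dec 1995); then Marino and Novak (both 6 May 1997); then Fontaine (15 Mar 1998).
Nguyen and Vance are each Colonel, so the next rule applies.
Among Nguyen and Vance, alphabetically by surname: Nguyen before Vance.
Marino and Novak are each Major General, so the next rule applies.
Among Marino and Novak, alphabetically by surname: Marino before Novak.
Order: Achebe, Greco, Nguyen, Vance, Marino, Novak, Fontaine.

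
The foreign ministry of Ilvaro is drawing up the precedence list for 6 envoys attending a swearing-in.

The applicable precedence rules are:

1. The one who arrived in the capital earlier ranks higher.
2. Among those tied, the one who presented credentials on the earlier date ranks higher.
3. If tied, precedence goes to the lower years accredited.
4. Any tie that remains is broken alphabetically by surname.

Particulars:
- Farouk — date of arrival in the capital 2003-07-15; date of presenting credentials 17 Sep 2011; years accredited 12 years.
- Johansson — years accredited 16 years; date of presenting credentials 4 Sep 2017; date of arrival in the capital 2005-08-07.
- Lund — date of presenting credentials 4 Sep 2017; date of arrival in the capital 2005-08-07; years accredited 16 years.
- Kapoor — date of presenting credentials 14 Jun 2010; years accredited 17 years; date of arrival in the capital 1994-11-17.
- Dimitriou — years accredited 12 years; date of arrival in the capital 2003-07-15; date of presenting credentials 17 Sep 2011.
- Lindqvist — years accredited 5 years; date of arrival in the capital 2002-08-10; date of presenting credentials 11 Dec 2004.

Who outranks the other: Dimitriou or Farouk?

Dimitriou

By date of arrival in the capital (earlier first): Kapoor (1994-11-17); then Lindqvist (2002-08-10); then Dimitriou and Farouk (both 2003-07-15); then Johansson and Lund (both 2005-08-07).
Dimitriou and Farouk both have date of presenting credentials 17 Sep 2011, so the next rule applies.
Dimitriou and Farouk both have years accredited 12 years, so the next rule applies.
Among Dimitriou and Farouk, alphabetically by surname: Dimitriou before Farouk.
Johansson and Lund both have date of presenting credentials 4 Sep 2017, so the next rule applies.
Johansson and Lund both have years accredited 16 years, so the next rule applies.
Among Johansson and Lund, alphabetically by surname: Johansson before Lund.
So Dimitriou takes precedence.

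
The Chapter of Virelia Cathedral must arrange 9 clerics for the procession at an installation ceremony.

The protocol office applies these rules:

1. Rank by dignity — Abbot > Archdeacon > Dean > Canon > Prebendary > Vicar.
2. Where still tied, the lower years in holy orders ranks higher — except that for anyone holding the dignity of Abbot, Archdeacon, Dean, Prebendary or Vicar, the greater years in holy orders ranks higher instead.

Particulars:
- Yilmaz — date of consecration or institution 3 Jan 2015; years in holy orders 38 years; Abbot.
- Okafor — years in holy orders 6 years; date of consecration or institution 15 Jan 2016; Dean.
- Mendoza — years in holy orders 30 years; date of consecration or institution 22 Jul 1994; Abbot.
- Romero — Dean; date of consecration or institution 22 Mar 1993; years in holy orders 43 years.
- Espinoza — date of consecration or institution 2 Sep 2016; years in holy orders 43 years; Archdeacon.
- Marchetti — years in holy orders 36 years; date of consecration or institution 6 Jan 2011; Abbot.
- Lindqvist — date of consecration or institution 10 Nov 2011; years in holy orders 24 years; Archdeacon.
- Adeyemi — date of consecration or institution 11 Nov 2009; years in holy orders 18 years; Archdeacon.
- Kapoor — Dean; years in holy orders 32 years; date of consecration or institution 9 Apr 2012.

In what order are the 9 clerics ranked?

By dignity: Yilmaz, Marchetti and Mendoza (Abbot); then Espinoza, Lindqvist and Adeyemi (Archdeacon); then Romero, Kapoor and Okafor (Dean).
Among Yilmaz, Marchetti and Mendoza, by years in holy orders (higher first) (reversed rule for this group): Yilmaz (38 years) before Marchetti (36 years) before Mendoza (30 years).
Among Espinoza, Lindqvist and Adeyemi, by years in holy orders (higher first) (reversed rule for this group): Espinoza (43 years) before Lindqvist (24 years) before Adeyemi (18 years).
Among Romero, Kapoor and Okafor, by years in holy orders (higher first) (reversed rule for this group): Romero (43 years) before Kapoor (32 years) before Okafor (6 years).
Full order: Yilmaz, Marchetti, Mendoza, Espinoza, Lindqvist, Adeyemi, Romero, Kapoor, Okafor.

Yilmaz, Marchetti, Mendoza, Espinoza, Lindqvist, Adeyemi, Romero, Kapoor, Okafor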